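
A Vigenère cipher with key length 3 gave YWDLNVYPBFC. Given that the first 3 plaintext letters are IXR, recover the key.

Subtract each crib letter from the matching ciphertext letter (mod 26):
Y(24)−I(8)=16 → Q
W(22)−X(23)=-1≡25 → Z
D(3)−R(17)=-14≡12 → M

QZM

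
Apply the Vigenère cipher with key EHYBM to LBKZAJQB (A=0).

Repeat the key across the message: EHYBMEHY
L(11)+E(4): 15 → P
B(1)+H(7): 8 → I
K(10)+Y(24): 34≡8 → I
Z(25)+B(1): 26≡0 → A
A(0)+M(12): 12 → M
J(9)+E(4): 13 → N
Q(16)+H(7): 23 → X
B(1)+Y(24): 25 → Z

PIIAMNXZ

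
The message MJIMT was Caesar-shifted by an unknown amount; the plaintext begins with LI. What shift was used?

From the crib: M(12)−L(11)=1, so the shift is 1.

1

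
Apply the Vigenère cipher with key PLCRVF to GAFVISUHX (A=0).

VLHMDXJSZ

Repeat the key across the message: PLCRVFPLC
G(6)+P(15): 21 → V
A(0)+L(11): 11 → L
F(5)+C(2): 7 → H
V(21)+R(17): 38≡12 → M
I(8)+V(21): 29≡3 → D
S(18)+F(5): 23 → X
U(20)+P(15): 35≡9 → J
H(7)+L(11): 18 → S
X(23)+C(2): 25 → Z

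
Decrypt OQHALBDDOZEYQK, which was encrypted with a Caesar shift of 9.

FHYRCSUUFQVPHB

O(14): 14−9=5 → F
Q(16): 16−9=7 → H
H(7): 7−9=-2≡24 → Y
A(0): 0−9=-9≡17 → R
L(11): 11−9=2 → C
B(1): 1−9=-8≡18 → S
D(3): 3−9=-6≡20 → U
D(3): 3−9=-6≡20 → U
O(14): 14−9=5 → F
Z(25): 25−9=16 → Q
E(4): 4−9=-5≡21 → V
Y(24): 24−9=15 → P
Q(16): 16−9=7 → H
K(10): 10−9=1 → B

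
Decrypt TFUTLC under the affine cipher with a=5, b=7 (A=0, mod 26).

The inverse of 5 mod 26 is 21, since 5·21=105≡1. Apply D(y)=21·(y−7) mod 26:
T(19): 21·(19−7)=252≡18 → S
F(5): 21·(5−7)=-42≡10 → K
U(20): 21·(20−7)=273≡13 → N
T(19): 21·(19−7)=252≡18 → S
L(11): 21·(11−7)=84≡6 → G
C(2): 21·(2−7)=-105≡25 → Z

SKNSGZ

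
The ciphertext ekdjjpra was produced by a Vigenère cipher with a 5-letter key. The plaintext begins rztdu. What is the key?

Subtract each crib letter from the matching ciphertext letter (mod 26):
e(4)−r(17)=-13≡13 → n
k(10)−z(25)=-15≡11 → l
d(3)−t(19)=-16≡10 → k
j(9)−d(3)=6 → g
j(9)−u(20)=-11≡15 → p

nlkgp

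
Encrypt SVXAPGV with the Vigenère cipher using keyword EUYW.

Repeat the key across the message: EUYWEUY
S(18)+E(4): 22 → W
V(21)+U(20): 41≡15 → P
X(23)+Y(24): 47≡21 → V
A(0)+W(22): 22 → W
P(15)+E(4): 19 → T
G(6)+U(20): 26≡0 → A
V(21)+Y(24): 45≡19 → T

WPVWTAT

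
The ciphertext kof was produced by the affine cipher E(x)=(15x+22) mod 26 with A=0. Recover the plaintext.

The inverse of 15 mod 26 is 7, since 15·7=105≡1. Apply D(y)=7·(y−22) mod 26:
k(10): 7·(10−22)=-84≡20 → u
o(14): 7·(14−22)=-56≡22 → w
f(5): 7·(5−22)=-119≡11 → l

uwl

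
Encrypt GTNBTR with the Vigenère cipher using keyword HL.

NEUMAC

Repeat the key across the message: HLHLHL
G(6)+H(7): 13 → N
T(19)+L(11): 30≡4 → E
N(13)+H(7): 20 → U
B(1)+L(11): 12 → M
T(19)+H(7): 26≡0 → A
R(17)+L(11): 28≡2 → C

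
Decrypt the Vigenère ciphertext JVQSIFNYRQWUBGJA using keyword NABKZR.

Repeat the key across the ciphertext: NABKZRNABKZRNABK
J(9)−N(13): -4≡22 → W
V(21)−A(0): 21 → V
Q(16)−B(1): 15 → P
S(18)−K(10): 8 → I
I(8)−Z(25): -17≡9 → J
F(5)−R(17): -12≡14 → O
N(13)−N(13): 0 → A
Y(24)−A(0): 24 → Y
R(17)−B(1): 16 → Q
Q(16)−K(10): 6 → G
W(22)−Z(25): -3≡23 → X
U(20)−R(17): 3 → D
B(1)−N(13): -12≡14 → O
G(6)−A(0): 6 → G
J(9)−B(1): 8 → I
A(0)−K(10): -10≡16 → Q

WVPIJOAYQGXDOGIQ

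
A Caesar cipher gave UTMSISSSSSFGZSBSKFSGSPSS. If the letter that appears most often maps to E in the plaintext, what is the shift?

14

The most frequent ciphertext letter is S (appears 12 times).
S is position 18; E is position 4.
Shift = 14.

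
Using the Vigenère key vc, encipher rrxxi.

Repeat the key across the message: vcvcv
r(17)+v(21): 38≡12 → m
r(17)+c(2): 19 → t
x(23)+v(21): 44≡18 → s
x(23)+c(2): 25 → z
i(8)+v(21): 29≡3 → d

mtszd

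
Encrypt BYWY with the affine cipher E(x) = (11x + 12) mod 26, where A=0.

XQUQ

B(1): 11·1+12=23 → X
Y(24): 11·24+12=276≡16 → Q
W(22): 11·22+12=254≡20 → U
Y(24): 11·24+12=276≡16 → Q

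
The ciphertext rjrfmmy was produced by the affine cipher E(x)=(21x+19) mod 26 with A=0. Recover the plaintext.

qcqirrz

The inverse of 21 mod 26 is 5, since 21·5=105≡1. Apply D(y)=5·(y−19) mod 26:
r(17): 5·(17−19)=-10≡16 → q
j(9): 5·(9−19)=-50≡2 → c
r(17): 5·(17−19)=-10≡16 → q
f(5): 5·(5−19)=-70≡8 → i
m(12): 5·(12−19)=-35≡17 → r
m(12): 5·(12−19)=-35≡17 → r
y(24): 5·(24−19)=25 → z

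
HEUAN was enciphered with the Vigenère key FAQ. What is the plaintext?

Repeat the key across the ciphertext: FAQFA
H(7)−F(5): 2 → C
E(4)−A(0): 4 → E
U(20)−Q(16): 4 → E
A(0)−F(5): -5≡21 → V
N(13)−A(0): 13 → N

CEEVN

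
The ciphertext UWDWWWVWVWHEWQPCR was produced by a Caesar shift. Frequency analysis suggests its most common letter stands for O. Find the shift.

The most frequent ciphertext letter is W (appears 7 times).
W is position 22; O is position 14.
Shift = 8.

8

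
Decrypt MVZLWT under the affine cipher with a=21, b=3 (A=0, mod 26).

TMGORC

The inverse of 21 mod 26 is 5, since 21·5=105≡1. Apply D(y)=5·(y−3) mod 26:
M(12): 5·(12−3)=45≡19 → T
V(21): 5·(21−3)=90≡12 → M
Z(25): 5·(25−3)=110≡6 → G
L(11): 5·(11−3)=40≡14 → O
W(22): 5·(22−3)=95≡17 → R
T(19): 5·(19−3)=80≡2 → C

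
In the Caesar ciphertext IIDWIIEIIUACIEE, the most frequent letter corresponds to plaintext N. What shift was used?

21

The most frequent ciphertext letter is I (appears 7 times).
I is position 8; N is position 13.
Shift = -5≡21.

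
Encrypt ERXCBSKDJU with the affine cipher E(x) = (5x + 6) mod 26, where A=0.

E(4): 5·4+6=26≡0 → A
R(17): 5·17+6=91≡13 → N
X(23): 5·23+6=121≡17 → R
C(2): 5·2+6=16 → Q
B(1): 5·1+6=11 → L
S(18): 5·18+6=96≡18 → S
K(10): 5·10+6=56≡4 → E
D(3): 5·3+6=21 → V
J(9): 5·9+6=51≡25 → Z
U(20): 5·20+6=106≡2 → C

ANRQLSEVZC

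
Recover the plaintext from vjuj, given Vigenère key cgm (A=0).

Repeat the key across the ciphertext: cgmc
v(21)−c(2): 19 → t
j(9)−g(6): 3 → d
u(20)−m(12): 8 → i
j(9)−c(2): 7 → h

tdih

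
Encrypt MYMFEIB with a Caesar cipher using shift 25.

M(12): 12+25=37≡11 → L
Y(24): 24+25=49≡23 → X
M(12): 12+25=37≡11 → L
F(5): 5+25=30≡4 → E
E(4): 4+25=29≡3 → D
I(8): 8+25=33≡7 → H
B(1): 1+25=26≡0 → A

LXLEDHA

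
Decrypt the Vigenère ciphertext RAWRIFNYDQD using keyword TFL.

Repeat the key across the ciphertext: TFLTFLTFLTF
R(17)−T(19): -2≡24 → Y
A(0)−F(5): -5≡21 → V
W(22)−L(11): 11 → L
R(17)−T(19): -2≡24 → Y
I(8)−F(5): 3 → D
F(5)−L(11): -6≡20 → U
N(13)−T(19): -6≡20 → U
Y(24)−F(5): 19 → T
D(3)−L(11): -8≡18 → S
Q(16)−T(19): -3≡23 → X
D(3)−F(5): -2≡24 → Y

YVLYDUUTSXY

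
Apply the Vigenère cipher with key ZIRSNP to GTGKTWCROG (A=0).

Repeat the key across the message: ZIRSNPZIRS
G(6)+Z(25): 31≡5 → F
T(19)+I(8): 27≡1 → B
G(6)+R(17): 23 → X
K(10)+S(18): 28≡2 → C
T(19)+N(13): 32≡6 → G
W(22)+P(15): 37≡11 → L
C(2)+Z(25): 27≡1 → B
R(17)+I(8): 25 → Z
O(14)+R(17): 31≡5 → F
G(6)+S(18): 24 → Y

FBXCGLBZFY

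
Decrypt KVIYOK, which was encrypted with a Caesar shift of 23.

NYLBRN

K(10): 10−23=-13≡13 → N
V(21): 21−23=-2≡24 → Y
I(8): 8−23=-15≡11 → L
Y(24): 24−23=1 → B
O(14): 14−23=-9≡17 → R
K(10): 10−23=-13≡13 → N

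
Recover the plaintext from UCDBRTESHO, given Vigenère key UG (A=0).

AWJVXNKMNI

Repeat the key across the ciphertext: UGUGUGUGUG
U(20)−U(20): 0 → A
C(2)−G(6): -4≡22 → W
D(3)−U(20): -17≡9 → J
B(1)−G(6): -5≡21 → V
R(17)−U(20): -3≡23 → X
T(19)−G(6): 13 → N
E(4)−U(20): -16≡10 → K
S(18)−G(6): 12 → M
H(7)−U(20): -13≡13 → N
O(14)−G(6): 8 → I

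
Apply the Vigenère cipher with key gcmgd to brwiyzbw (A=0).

Repeat the key across the message: gcmgdgcm
b(1)+g(6): 7 → h
r(17)+c(2): 19 → t
w(22)+m(12): 34≡8 → i
i(8)+g(6): 14 → o
y(24)+d(3): 27≡1 → b
z(25)+g(6): 31≡5 → f
b(1)+c(2): 3 → d
w(22)+m(12): 34≡8 → i

htiobfdi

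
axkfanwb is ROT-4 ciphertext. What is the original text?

a(0): 0−4=-4≡22 → w
x(23): 23−4=19 → t
k(10): 10−4=6 → g
f(5): 5−4=1 → b
a(0): 0−4=-4≡22 → w
n(13): 13−4=9 → j
w(22): 22−4=18 → s
b(1): 1−4=-3≡23 → x

wtgbwjsx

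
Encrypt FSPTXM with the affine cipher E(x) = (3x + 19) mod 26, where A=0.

F(5): 3·5+19=34≡8 → I
S(18): 3·18+19=73≡21 → V
P(15): 3·15+19=64≡12 → M
T(19): 3·19+19=76≡24 → Y
X(23): 3·23+19=88≡10 → K
M(12): 3·12+19=55≡3 → D

IVMYKD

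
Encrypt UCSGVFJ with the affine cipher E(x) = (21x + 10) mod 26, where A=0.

U(20): 21·20+10=430≡14 → O
C(2): 21·2+10=52≡0 → A
S(18): 21·18+10=388≡24 → Y
G(6): 21·6+10=136≡6 → G
V(21): 21·21+10=451≡9 → J
F(5): 21·5+10=115≡11 → L
J(9): 21·9+10=199≡17 → R

OAYGJLR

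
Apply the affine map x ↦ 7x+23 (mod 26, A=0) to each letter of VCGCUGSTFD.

OLNLHNTAGS

V(21): 7·21+23=170≡14 → O
C(2): 7·2+23=37≡11 → L
G(6): 7·6+23=65≡13 → N
C(2): 7·2+23=37≡11 → L
U(20): 7·20+23=163≡7 → H
G(6): 7·6+23=65≡13 → N
S(18): 7·18+23=149≡19 → T
T(19): 7·19+23=156≡0 → A
F(5): 7·5+23=58≡6 → G
D(3): 7·3+23=44≡18 → S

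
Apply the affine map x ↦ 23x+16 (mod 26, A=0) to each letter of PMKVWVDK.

P(15): 23·15+16=361≡23 → X
M(12): 23·12+16=292≡6 → G
K(10): 23·10+16=246≡12 → M
V(21): 23·21+16=499≡5 → F
W(22): 23·22+16=522≡2 → C
V(21): 23·21+16=499≡5 → F
D(3): 23·3+16=85≡7 → H
K(10): 23·10+16=246≡12 → M

XGMFCFHM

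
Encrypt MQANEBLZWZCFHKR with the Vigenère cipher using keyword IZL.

Repeat the key across the message: IZLIZLIZLIZLIZL
M(12)+I(8): 20 → U
Q(16)+Z(25): 41≡15 → P
A(0)+L(11): 11 → L
N(13)+I(8): 21 → V
E(4)+Z(25): 29≡3 → D
B(1)+L(11): 12 → M
L(11)+I(8): 19 → T
Z(25)+Z(25): 50≡24 → Y
W(22)+L(11): 33≡7 → H
Z(25)+I(8): 33≡7 → H
C(2)+Z(25): 27≡1 → B
F(5)+L(11): 16 → Q
H(7)+I(8): 15 → P
K(10)+Z(25): 35≡9 → J
R(17)+L(11): 28≡2 → C

UPLVDMTYHHBQPJC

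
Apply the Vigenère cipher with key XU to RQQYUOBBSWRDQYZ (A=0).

Repeat the key across the message: XUXUXUXUXUXUXUX
R(17)+X(23): 40≡14 → O
Q(16)+U(20): 36≡10 → K
Q(16)+X(23): 39≡13 → N
Y(24)+U(20): 44≡18 → S
U(20)+X(23): 43≡17 → R
O(14)+U(20): 34≡8 → I
B(1)+X(23): 24 → Y
B(1)+U(20): 21 → V
S(18)+X(23): 41≡15 → P
W(22)+U(20): 42≡16 → Q
R(17)+X(23): 40≡14 → O
D(3)+U(20): 23 → X
Q(16)+X(23): 39≡13 → N
Y(24)+U(20): 44≡18 → S
Z(25)+X(23): 48≡22 → W

OKNSRIYVPQOXNSW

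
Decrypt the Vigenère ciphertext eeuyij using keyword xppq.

Repeat the key across the ciphertext: xppqxp
e(4)−x(23): -19≡7 → h
e(4)−p(15): -11≡15 → p
u(20)−p(15): 5 → f
y(24)−q(16): 8 → i
i(8)−x(23): -15≡11 → l
j(9)−p(15): -6≡20 → u

hpfilu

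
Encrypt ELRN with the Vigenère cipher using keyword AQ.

Repeat the key across the message: AQAQ
E(4)+A(0): 4 → E
L(11)+Q(16): 27≡1 → B
R(17)+A(0): 17 → R
N(13)+Q(16): 29≡3 → D

EBRD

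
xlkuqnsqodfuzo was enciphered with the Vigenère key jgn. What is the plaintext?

Repeat the key across the ciphertext: jgnjgnjgnjgnjg
x(23)−j(9): 14 → o
l(11)−g(6): 5 → f
k(10)−n(13): -3≡23 → x
u(20)−j(9): 11 → l
q(16)−g(6): 10 → k
n(13)−n(13): 0 → a
s(18)−j(9): 9 → j
q(16)−g(6): 10 → k
o(14)−n(13): 1 → b
d(3)−j(9): -6≡20 → u
f(5)−g(6): -1≡25 → z
u(20)−n(13): 7 → h
z(25)−j(9): 16 → q
o(14)−g(6): 8 → i

ofxlkajkbuzhqi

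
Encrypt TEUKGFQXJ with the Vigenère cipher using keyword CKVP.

Repeat the key across the message: CKVPCKVPC
T(19)+C(2): 21 → V
E(4)+K(10): 14 → O
U(20)+V(21): 41≡15 → P
K(10)+P(15): 25 → Z
G(6)+C(2): 8 → I
F(5)+K(10): 15 → P
Q(16)+V(21): 37≡11 → L
X(23)+P(15): 38≡12 → M
J(9)+C(2): 11 → L

VOPZIPLML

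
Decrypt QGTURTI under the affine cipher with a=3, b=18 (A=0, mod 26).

The inverse of 3 mod 26 is 9, since 3·9=27≡1. Apply D(y)=9·(y−18) mod 26:
Q(16): 9·(16−18)=-18≡8 → I
G(6): 9·(6−18)=-108≡22 → W
T(19): 9·(19−18)=9 → J
U(20): 9·(20−18)=18 → S
R(17): 9·(17−18)=-9≡17 → R
T(19): 9·(19−18)=9 → J
I(8): 9·(8−18)=-90≡14 → O

IWJSRJO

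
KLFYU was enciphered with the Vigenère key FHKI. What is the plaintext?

Repeat the key across the ciphertext: FHKIF
K(10)−F(5): 5 → F
L(11)−H(7): 4 → E
F(5)−K(10): -5≡21 → V
Y(24)−I(8): 16 → Q
U(20)−F(5): 15 → P

FEVQP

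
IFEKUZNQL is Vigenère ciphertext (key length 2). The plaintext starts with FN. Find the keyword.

DS

Subtract each crib letter from the matching ciphertext letter (mod 26):
I(8)−F(5)=3 → D
F(5)−N(13)=-8≡18 → S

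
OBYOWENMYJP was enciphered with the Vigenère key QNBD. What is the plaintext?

Repeat the key across the ciphertext: QNBDQNBDQNB
O(14)−Q(16): -2≡24 → Y
B(1)−N(13): -12≡14 → O
Y(24)−B(1): 23 → X
O(14)−D(3): 11 → L
W(22)−Q(16): 6 → G
E(4)−N(13): -9≡17 → R
N(13)−B(1): 12 → M
M(12)−D(3): 9 → J
Y(24)−Q(16): 8 → I
J(9)−N(13): -4≡22 → W
P(15)−B(1): 14 → O

YOXLGRMJIWO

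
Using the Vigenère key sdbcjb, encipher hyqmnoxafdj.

Repeat the key across the message: sdbcjbsdbcj
h(7)+s(18): 25 → z
y(24)+d(3): 27≡1 → b
q(16)+b(1): 17 → r
m(12)+c(2): 14 → o
n(13)+j(9): 22 → w
o(14)+b(1): 15 → p
x(23)+s(18): 41≡15 → p
a(0)+d(3): 3 → d
f(5)+b(1): 6 → g
d(3)+c(2): 5 → f
j(9)+j(9): 18 → s

zbrowppdgfs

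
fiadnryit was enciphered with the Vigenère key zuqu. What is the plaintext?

gokjoxiou

Repeat the key across the ciphertext: zuquzuquz
f(5)−z(25): -20≡6 → g
i(8)−u(20): -12≡14 → o
a(0)−q(16): -16≡10 → k
d(3)−u(20): -17≡9 → j
n(13)−z(25): -12≡14 → o
r(17)−u(20): -3≡23 → x
y(24)−q(16): 8 → i
i(8)−u(20): -12≡14 → o
t(19)−z(25): -6≡20 → u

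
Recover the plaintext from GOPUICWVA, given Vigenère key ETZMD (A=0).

CVQIFYDWO

Repeat the key across the ciphertext: ETZMDETZM
G(6)−E(4): 2 → C
O(14)−T(19): -5≡21 → V
P(15)−Z(25): -10≡16 → Q
U(20)−M(12): 8 → I
I(8)−D(3): 5 → F
C(2)−E(4): -2≡24 → Y
W(22)−T(19): 3 → D
V(21)−Z(25): -4≡22 → W
A(0)−M(12): -12≡14 → O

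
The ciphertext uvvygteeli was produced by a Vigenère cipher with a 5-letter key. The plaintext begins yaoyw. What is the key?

wvhak

Subtract each crib letter from the matching ciphertext letter (mod 26):
u(20)−y(24)=-4≡22 → w
v(21)−a(0)=21 → v
v(21)−o(14)=7 → h
y(24)−y(24)=0 → a
g(6)−w(22)=-16≡10 → k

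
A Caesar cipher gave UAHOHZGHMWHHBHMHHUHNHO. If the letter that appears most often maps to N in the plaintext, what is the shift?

The most frequent ciphertext letter is H (appears 10 times).
H is position 7; N is position 13.
Shift = -6≡20.

20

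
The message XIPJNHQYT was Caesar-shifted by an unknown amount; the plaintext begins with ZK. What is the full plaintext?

From the crib: X(23)−Z(25)=-2≡24, so the shift is 24.
Subtract 24 from each ciphertext letter:
X(23): 23−24=-1≡25 → Z
I(8): 8−24=-16≡10 → K
P(15): 15−24=-9≡17 → R
J(9): 9−24=-15≡11 → L
N(13): 13−24=-11≡15 → P
H(7): 7−24=-17≡9 → J
Q(16): 16−24=-8≡18 → S
Y(24): 24−24=0 → A
T(19): 19−24=-5≡21 → V

ZKRLPJSAV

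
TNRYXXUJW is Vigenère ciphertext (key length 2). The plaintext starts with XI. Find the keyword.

WF

Subtract each crib letter from the matching ciphertext letter (mod 26):
T(19)−X(23)=-4≡22 → W
N(13)−I(8)=5 → F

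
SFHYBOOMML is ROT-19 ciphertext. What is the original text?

ZMOFIVVTTS

S(18): 18−19=-1≡25 → Z
F(5): 5−19=-14≡12 → M
H(7): 7−19=-12≡14 → O
Y(24): 24−19=5 → F
B(1): 1−19=-18≡8 → I
O(14): 14−19=-5≡21 → V
O(14): 14−19=-5≡21 → V
M(12): 12−19=-7≡19 → T
M(12): 12−19=-7≡19 → T
L(11): 11−19=-8≡18 → S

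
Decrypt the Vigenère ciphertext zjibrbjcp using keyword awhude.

Repeat the key across the ciphertext: awhudeawh
z(25)−a(0): 25 → z
j(9)−w(22): -13≡13 → n
i(8)−h(7): 1 → b
b(1)−u(20): -19≡7 → h
r(17)−d(3): 14 → o
b(1)−e(4): -3≡23 → x
j(9)−a(0): 9 → j
c(2)−w(22): -20≡6 → g
p(15)−h(7): 8 → i

znbhoxjgi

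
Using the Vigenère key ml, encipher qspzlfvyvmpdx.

cdbkxqhjhxboj

Repeat the key across the message: mlmlmlmlmlmlm
q(16)+m(12): 28≡2 → c
s(18)+l(11): 29≡3 → d
p(15)+m(12): 27≡1 → b
z(25)+l(11): 36≡10 → k
l(11)+m(12): 23 → x
f(5)+l(11): 16 → q
v(21)+m(12): 33≡7 → h
y(24)+l(11): 35≡9 → j
v(21)+m(12): 33≡7 → h
m(12)+l(11): 23 → x
p(15)+m(12): 27≡1 → b
d(3)+l(11): 14 → o
x(23)+m(12): 35≡9 → j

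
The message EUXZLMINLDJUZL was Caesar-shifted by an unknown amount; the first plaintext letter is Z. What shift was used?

5

From the crib: E(4)−Z(25)=-21≡5, so the shift is 5.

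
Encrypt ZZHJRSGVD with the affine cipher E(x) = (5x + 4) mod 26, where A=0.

ZZNXLQIFT

Z(25): 5·25+4=129≡25 → Z
Z(25): 5·25+4=129≡25 → Z
H(7): 5·7+4=39≡13 → N
J(9): 5·9+4=49≡23 → X
R(17): 5·17+4=89≡11 → L
S(18): 5·18+4=94≡16 → Q
G(6): 5·6+4=34≡8 → I
V(21): 5·21+4=109≡5 → F
D(3): 5·3+4=19 → T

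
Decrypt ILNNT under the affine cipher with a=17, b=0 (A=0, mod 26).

CTNNV

The inverse of 17 mod 26 is 23, since 17·23=391≡1. Apply D(y)=23·(y−0) mod 26:
I(8): 23·(8−0)=184≡2 → C
L(11): 23·(11−0)=253≡19 → T
N(13): 23·(13−0)=299≡13 → N
N(13): 23·(13−0)=299≡13 → N
T(19): 23·(19−0)=437≡21 → V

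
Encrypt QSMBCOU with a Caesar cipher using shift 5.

VXRGHTZ

Q(16): 16+5=21 → V
S(18): 18+5=23 → X
M(12): 12+5=17 → R
B(1): 1+5=6 → G
C(2): 2+5=7 → H
O(14): 14+5=19 → T
U(20): 20+5=25 → Z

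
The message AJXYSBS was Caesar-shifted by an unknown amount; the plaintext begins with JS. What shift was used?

From the crib: A(0)−J(9)=-9≡17, so the shift is 17.

17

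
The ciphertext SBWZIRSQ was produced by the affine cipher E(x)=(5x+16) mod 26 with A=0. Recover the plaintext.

The inverse of 5 mod 26 is 21, since 5·21=105≡1. Apply D(y)=21·(y−16) mod 26:
S(18): 21·(18−16)=42≡16 → Q
B(1): 21·(1−16)=-315≡23 → X
W(22): 21·(22−16)=126≡22 → W
Z(25): 21·(25−16)=189≡7 → H
I(8): 21·(8−16)=-168≡14 → O
R(17): 21·(17−16)=21 → V
S(18): 21·(18−16)=42≡16 → Q
Q(16): 21·(16−16)=0 → A

QXWHOVQA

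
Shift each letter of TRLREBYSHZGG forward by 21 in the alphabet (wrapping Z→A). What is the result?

T(19): 19+21=40≡14 → O
R(17): 17+21=38≡12 → M
L(11): 11+21=32≡6 → G
R(17): 17+21=38≡12 → M
E(4): 4+21=25 → Z
B(1): 1+21=22 → W
Y(24): 24+21=45≡19 → T
S(18): 18+21=39≡13 → N
H(7): 7+21=28≡2 → C
Z(25): 25+21=46≡20 → U
G(6): 6+21=27≡1 → B
G(6): 6+21=27≡1 → B

OMGMZWTNCUBB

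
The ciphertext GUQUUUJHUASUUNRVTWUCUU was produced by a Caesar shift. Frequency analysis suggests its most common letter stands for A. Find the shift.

20

The most frequent ciphertext letter is U (appears 10 times).
U is position 20; A is position 0.
Shift = 20.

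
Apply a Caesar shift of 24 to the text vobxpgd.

tmzvneb

v(21): 21+24=45≡19 → t
o(14): 14+24=38≡12 → m
b(1): 1+24=25 → z
x(23): 23+24=47≡21 → v
p(15): 15+24=39≡13 → n
g(6): 6+24=30≡4 → e
d(3): 3+24=27≡1 → b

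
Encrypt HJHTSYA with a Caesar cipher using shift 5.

MOMYXDF

H(7): 7+5=12 → M
J(9): 9+5=14 → O
H(7): 7+5=12 → M
T(19): 19+5=24 → Y
S(18): 18+5=23 → X
Y(24): 24+5=29≡3 → D
A(0): 0+5=5 → F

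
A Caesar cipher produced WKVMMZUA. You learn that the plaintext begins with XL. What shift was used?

25

From the crib: W(22)−X(23)=-1≡25, so the shift is 25.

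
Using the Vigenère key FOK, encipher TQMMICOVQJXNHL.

Repeat the key across the message: FOKFOKFOKFOKFO
T(19)+F(5): 24 → Y
Q(16)+O(14): 30≡4 → E
M(12)+K(10): 22 → W
M(12)+F(5): 17 → R
I(8)+O(14): 22 → W
C(2)+K(10): 12 → M
O(14)+F(5): 19 → T
V(21)+O(14): 35≡9 → J
Q(16)+K(10): 26≡0 → A
J(9)+F(5): 14 → O
X(23)+O(14): 37≡11 → L
N(13)+K(10): 23 → X
H(7)+F(5): 12 → M
L(11)+O(14): 25 → Z

YEWRWMTJAOLXMZ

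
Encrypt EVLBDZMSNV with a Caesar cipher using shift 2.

E(4): 4+2=6 → G
V(21): 21+2=23 → X
L(11): 11+2=13 → N
B(1): 1+2=3 → D
D(3): 3+2=5 → F
Z(25): 25+2=27≡1 → B
M(12): 12+2=14 → O
S(18): 18+2=20 → U
N(13): 13+2=15 → P
V(21): 21+2=23 → X

GXNDFBOUPX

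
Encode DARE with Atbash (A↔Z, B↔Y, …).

D(3) → W(22)
A(0) → Z(25)
R(17) → I(8)
E(4) → V(21)

WZIV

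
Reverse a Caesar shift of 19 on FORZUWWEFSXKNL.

MVYGBDDLMZERUS

F(5): 5−19=-14≡12 → M
O(14): 14−19=-5≡21 → V
R(17): 17−19=-2≡24 → Y
Z(25): 25−19=6 → G
U(20): 20−19=1 → B
W(22): 22−19=3 → D
W(22): 22−19=3 → D
E(4): 4−19=-15≡11 → L
F(5): 5−19=-14≡12 → M
S(18): 18−19=-1≡25 → Z
X(23): 23−19=4 → E
K(10): 10−19=-9≡17 → R
N(13): 13−19=-6≡20 → U
L(11): 11−19=-8≡18 → S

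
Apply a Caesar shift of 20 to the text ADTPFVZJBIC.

UXNJZPTDVCW

A(0): 0+20=20 → U
D(3): 3+20=23 → X
T(19): 19+20=39≡13 → N
P(15): 15+20=35≡9 → J
F(5): 5+20=25 → Z
V(21): 21+20=41≡15 → P
Z(25): 25+20=45≡19 → T
J(9): 9+20=29≡3 → D
B(1): 1+20=21 → V
I(8): 8+20=28≡2 → C
C(2): 2+20=22 → W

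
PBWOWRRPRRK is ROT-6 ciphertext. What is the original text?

P(15): 15−6=9 → J
B(1): 1−6=-5≡21 → V
W(22): 22−6=16 → Q
O(14): 14−6=8 → I
W(22): 22−6=16 → Q
R(17): 17−6=11 → L
R(17): 17−6=11 → L
P(15): 15−6=9 → J
R(17): 17−6=11 → L
R(17): 17−6=11 → L
K(10): 10−6=4 → E

JVQIQLLJLLE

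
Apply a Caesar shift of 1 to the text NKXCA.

N(13): 13+1=14 → O
K(10): 10+1=11 → L
X(23): 23+1=24 → Y
C(2): 2+1=3 → D
A(0): 0+1=1 → B

OLYDB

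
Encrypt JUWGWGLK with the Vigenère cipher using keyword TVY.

Repeat the key across the message: TVYTVYTV
J(9)+T(19): 28≡2 → C
U(20)+V(21): 41≡15 → P
W(22)+Y(24): 46≡20 → U
G(6)+T(19): 25 → Z
W(22)+V(21): 43≡17 → R
G(6)+Y(24): 30≡4 → E
L(11)+T(19): 30≡4 → E
K(10)+V(21): 31≡5 → F

CPUZREEF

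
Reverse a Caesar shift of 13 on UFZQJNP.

HSMDWAC

U(20): 20−13=7 → H
F(5): 5−13=-8≡18 → S
Z(25): 25−13=12 → M
Q(16): 16−13=3 → D
J(9): 9−13=-4≡22 → W
N(13): 13−13=0 → A
P(15): 15−13=2 → C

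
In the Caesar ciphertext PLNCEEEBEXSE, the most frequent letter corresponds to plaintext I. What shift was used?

The most frequent ciphertext letter is E (appears 5 times).
E is position 4; I is position 8.
Shift = -4≡22.

22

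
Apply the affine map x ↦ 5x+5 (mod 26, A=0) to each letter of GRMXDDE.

G(6): 5·6+5=35≡9 → J
R(17): 5·17+5=90≡12 → M
M(12): 5·12+5=65≡13 → N
X(23): 5·23+5=120≡16 → Q
D(3): 5·3+5=20 → U
D(3): 5·3+5=20 → U
E(4): 5·4+5=25 → Z

JMNQUUZ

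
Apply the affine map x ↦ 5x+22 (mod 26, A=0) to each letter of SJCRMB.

S(18): 5·18+22=112≡8 → I
J(9): 5·9+22=67≡15 → P
C(2): 5·2+22=32≡6 → G
R(17): 5·17+22=107≡3 → D
M(12): 5·12+22=82≡4 → E
B(1): 5·1+22=27≡1 → B

IPGDEB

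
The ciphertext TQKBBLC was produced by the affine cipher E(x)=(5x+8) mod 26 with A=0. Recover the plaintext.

XMQJJLE

The inverse of 5 mod 26 is 21, since 5·21=105≡1. Apply D(y)=21·(y−8) mod 26:
T(19): 21·(19−8)=231≡23 → X
Q(16): 21·(16−8)=168≡12 → M
K(10): 21·(10−8)=42≡16 → Q
B(1): 21·(1−8)=-147≡9 → J
B(1): 21·(1−8)=-147≡9 → J
L(11): 21·(11−8)=63≡11 → L
C(2): 21·(2−8)=-126≡4 → E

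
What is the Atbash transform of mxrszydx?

ncihabwc

m(12) → n(13)
x(23) → c(2)
r(17) → i(8)
s(18) → h(7)
z(25) → a(0)
y(24) → b(1)
d(3) → w(22)
x(23) → c(2)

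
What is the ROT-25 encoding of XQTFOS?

WPSENR

X(23): 23+25=48≡22 → W
Q(16): 16+25=41≡15 → P
T(19): 19+25=44≡18 → S
F(5): 5+25=30≡4 → E
O(14): 14+25=39≡13 → N
S(18): 18+25=43≡17 → R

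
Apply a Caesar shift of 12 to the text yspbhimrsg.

y(24): 24+12=36≡10 → k
s(18): 18+12=30≡4 → e
p(15): 15+12=27≡1 → b
b(1): 1+12=13 → n
h(7): 7+12=19 → t
i(8): 8+12=20 → u
m(12): 12+12=24 → y
r(17): 17+12=29≡3 → d
s(18): 18+12=30≡4 → e
g(6): 6+12=18 → s

kebntuydes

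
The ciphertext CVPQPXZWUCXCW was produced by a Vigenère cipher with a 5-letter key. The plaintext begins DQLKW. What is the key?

Subtract each crib letter from the matching ciphertext letter (mod 26):
C(2)−D(3)=-1≡25 → Z
V(21)−Q(16)=5 → F
P(15)−L(11)=4 → E
Q(16)−K(10)=6 → G
P(15)−W(22)=-7≡19 → T

ZFEGT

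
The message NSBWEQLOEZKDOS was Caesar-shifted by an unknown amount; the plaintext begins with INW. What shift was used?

5

From the crib: N(13)−I(8)=5, so the shift is 5.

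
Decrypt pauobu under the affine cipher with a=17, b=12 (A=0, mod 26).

rkcuhc

The inverse of 17 mod 26 is 23, since 17·23=391≡1. Apply D(y)=23·(y−12) mod 26:
p(15): 23·(15−12)=69≡17 → r
a(0): 23·(0−12)=-276≡10 → k
u(20): 23·(20−12)=184≡2 → c
o(14): 23·(14−12)=46≡20 → u
b(1): 23·(1−12)=-253≡7 → h
u(20): 23·(20−12)=184≡2 → c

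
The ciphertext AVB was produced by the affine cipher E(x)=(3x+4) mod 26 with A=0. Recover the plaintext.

QXZ

The inverse of 3 mod 26 is 9, since 3·9=27≡1. Apply D(y)=9·(y−4) mod 26:
A(0): 9·(0−4)=-36≡16 → Q
V(21): 9·(21−4)=153≡23 → X
B(1): 9·(1−4)=-27≡25 → Z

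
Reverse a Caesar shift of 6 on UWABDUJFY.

OQUVXODZS

U(20): 20−6=14 → O
W(22): 22−6=16 → Q
A(0): 0−6=-6≡20 → U
B(1): 1−6=-5≡21 → V
D(3): 3−6=-3≡23 → X
U(20): 20−6=14 → O
J(9): 9−6=3 → D
F(5): 5−6=-1≡25 → Z
Y(24): 24−6=18 → S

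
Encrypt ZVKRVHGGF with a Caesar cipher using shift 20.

Z(25): 25+20=45≡19 → T
V(21): 21+20=41≡15 → P
K(10): 10+20=30≡4 → E
R(17): 17+20=37≡11 → L
V(21): 21+20=41≡15 → P
H(7): 7+20=27≡1 → B
G(6): 6+20=26≡0 → A
G(6): 6+20=26≡0 → A
F(5): 5+20=25 → Z

TPELPBAAZ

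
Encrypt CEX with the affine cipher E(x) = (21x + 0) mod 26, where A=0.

C(2): 21·2+0=42≡16 → Q
E(4): 21·4+0=84≡6 → G
X(23): 21·23+0=483≡15 → P

QGP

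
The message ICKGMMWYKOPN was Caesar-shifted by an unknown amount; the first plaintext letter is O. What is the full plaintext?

From the crib: I(8)−O(14)=-6≡20, so the shift is 20.
Subtract 20 from each ciphertext letter:
I(8): 8−20=-12≡14 → O
C(2): 2−20=-18≡8 → I
K(10): 10−20=-10≡16 → Q
G(6): 6−20=-14≡12 → M
M(12): 12−20=-8≡18 → S
M(12): 12−20=-8≡18 → S
W(22): 22−20=2 → C
Y(24): 24−20=4 → E
K(10): 10−20=-10≡16 → Q
O(14): 14−20=-6≡20 → U
P(15): 15−20=-5≡21 → V
N(13): 13−20=-7≡19 → T

OIQMSSCEQUVT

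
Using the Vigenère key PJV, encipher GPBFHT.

Repeat the key across the message: PJVPJV
G(6)+P(15): 21 → V
P(15)+J(9): 24 → Y
B(1)+V(21): 22 → W
F(5)+P(15): 20 → U
H(7)+J(9): 16 → Q
T(19)+V(21): 40≡14 → O

VYWUQO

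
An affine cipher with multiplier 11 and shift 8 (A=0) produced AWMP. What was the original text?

The inverse of 11 mod 26 is 19, since 11·19=209≡1. Apply D(y)=19·(y−8) mod 26:
A(0): 19·(0−8)=-152≡4 → E
W(22): 19·(22−8)=266≡6 → G
M(12): 19·(12−8)=76≡24 → Y
P(15): 19·(15−8)=133≡3 → D

EGYD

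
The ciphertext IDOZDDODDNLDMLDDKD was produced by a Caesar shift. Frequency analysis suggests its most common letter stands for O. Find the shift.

The most frequent ciphertext letter is D (appears 9 times).
D is position 3; O is position 14.
Shift = -11≡15.

15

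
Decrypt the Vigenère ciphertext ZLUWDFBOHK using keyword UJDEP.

FCRSOLSLDV

Repeat the key across the ciphertext: UJDEPUJDEP
Z(25)−U(20): 5 → F
L(11)−J(9): 2 → C
U(20)−D(3): 17 → R
W(22)−E(4): 18 → S
D(3)−P(15): -12≡14 → O
F(5)−U(20): -15≡11 → L
B(1)−J(9): -8≡18 → S
O(14)−D(3): 11 → L
H(7)−E(4): 3 → D
K(10)−P(15): -5≡21 → V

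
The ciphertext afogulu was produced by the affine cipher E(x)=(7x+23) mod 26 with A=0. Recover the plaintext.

tqvfhch

The inverse of 7 mod 26 is 15, since 7·15=105≡1. Apply D(y)=15·(y−23) mod 26:
a(0): 15·(0−23)=-345≡19 → t
f(5): 15·(5−23)=-270≡16 → q
o(14): 15·(14−23)=-135≡21 → v
g(6): 15·(6−23)=-255≡5 → f
u(20): 15·(20−23)=-45≡7 → h
l(11): 15·(11−23)=-180≡2 → c
u(20): 15·(20−23)=-45≡7 → h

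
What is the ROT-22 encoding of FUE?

F(5): 5+22=27≡1 → B
U(20): 20+22=42≡16 → Q
E(4): 4+22=26≡0 → A

BQA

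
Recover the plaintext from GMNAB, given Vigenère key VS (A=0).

Repeat the key across the ciphertext: VSVSV
G(6)−V(21): -15≡11 → L
M(12)−S(18): -6≡20 → U
N(13)−V(21): -8≡18 → S
A(0)−S(18): -18≡8 → I
B(1)−V(21): -20≡6 → G

LUSIG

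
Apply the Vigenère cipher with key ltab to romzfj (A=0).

Repeat the key across the message: ltablt
r(17)+l(11): 28≡2 → c
o(14)+t(19): 33≡7 → h
m(12)+a(0): 12 → m
z(25)+b(1): 26≡0 → a
f(5)+l(11): 16 → q
j(9)+t(19): 28≡2 → c

chmaqc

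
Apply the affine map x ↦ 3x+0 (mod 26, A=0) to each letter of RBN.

ZDN

R(17): 3·17+0=51≡25 → Z
B(1): 3·1+0=3 → D
N(13): 3·13+0=39≡13 → N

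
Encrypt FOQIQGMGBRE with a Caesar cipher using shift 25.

ENPHPFLFAQD

F(5): 5+25=30≡4 → E
O(14): 14+25=39≡13 → N
Q(16): 16+25=41≡15 → P
I(8): 8+25=33≡7 → H
Q(16): 16+25=41≡15 → P
G(6): 6+25=31≡5 → F
M(12): 12+25=37≡11 → L
G(6): 6+25=31≡5 → F
B(1): 1+25=26≡0 → A
R(17): 17+25=42≡16 → Q
E(4): 4+25=29≡3 → D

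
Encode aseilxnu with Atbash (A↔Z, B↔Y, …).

zhvrocmf

a(0) → z(25)
s(18) → h(7)
e(4) → v(21)
i(8) → r(17)
l(11) → o(14)
x(23) → c(2)
n(13) → m(12)
u(20) → f(5)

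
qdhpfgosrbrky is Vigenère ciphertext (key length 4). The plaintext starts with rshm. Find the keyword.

Subtract each crib letter from the matching ciphertext letter (mod 26):
q(16)−r(17)=-1≡25 → z
d(3)−s(18)=-15≡11 → l
h(7)−h(7)=0 → a
p(15)−m(12)=3 → d

zlad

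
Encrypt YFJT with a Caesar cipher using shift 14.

Y(24): 24+14=38≡12 → M
F(5): 5+14=19 → T
J(9): 9+14=23 → X
T(19): 19+14=33≡7 → H

MTXH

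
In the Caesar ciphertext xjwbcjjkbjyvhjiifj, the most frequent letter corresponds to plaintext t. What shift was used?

16

The most frequent ciphertext letter is j (appears 6 times).
j is position 9; t is position 19.
Shift = -10≡16.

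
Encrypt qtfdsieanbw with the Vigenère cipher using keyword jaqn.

ztvqbiunwbm

Repeat the key across the message: jaqnjaqnjaq
q(16)+j(9): 25 → z
t(19)+a(0): 19 → t
f(5)+q(16): 21 → v
d(3)+n(13): 16 → q
s(18)+j(9): 27≡1 → b
i(8)+a(0): 8 → i
e(4)+q(16): 20 → u
a(0)+n(13): 13 → n
n(13)+j(9): 22 → w
b(1)+a(0): 1 → b
w(22)+q(16): 38≡12 → m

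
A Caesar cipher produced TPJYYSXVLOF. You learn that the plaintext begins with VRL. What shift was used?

From the crib: T(19)−V(21)=-2≡24, so the shift is 24.

24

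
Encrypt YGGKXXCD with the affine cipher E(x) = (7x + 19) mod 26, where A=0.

Y(24): 7·24+19=187≡5 → F
G(6): 7·6+19=61≡9 → J
G(6): 7·6+19=61≡9 → J
K(10): 7·10+19=89≡11 → L
X(23): 7·23+19=180≡24 → Y
X(23): 7·23+19=180≡24 → Y
C(2): 7·2+19=33≡7 → H
D(3): 7·3+19=40≡14 → O

FJJLYYHO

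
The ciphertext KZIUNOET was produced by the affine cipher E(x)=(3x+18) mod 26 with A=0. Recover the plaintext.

GLOSHQEJ

The inverse of 3 mod 26 is 9, since 3·9=27≡1. Apply D(y)=9·(y−18) mod 26:
K(10): 9·(10−18)=-72≡6 → G
Z(25): 9·(25−18)=63≡11 → L
I(8): 9·(8−18)=-90≡14 → O
U(20): 9·(20−18)=18 → S
N(13): 9·(13−18)=-45≡7 → H
O(14): 9·(14−18)=-36≡16 → Q
E(4): 9·(4−18)=-126≡4 → E
T(19): 9·(19−18)=9 → J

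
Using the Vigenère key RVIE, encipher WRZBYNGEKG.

Repeat the key across the message: RVIERVIERV
W(22)+R(17): 39≡13 → N
R(17)+V(21): 38≡12 → M
Z(25)+I(8): 33≡7 → H
B(1)+E(4): 5 → F
Y(24)+R(17): 41≡15 → P
N(13)+V(21): 34≡8 → I
G(6)+I(8): 14 → O
E(4)+E(4): 8 → I
K(10)+R(17): 27≡1 → B
G(6)+V(21): 27≡1 → B

NMHFPIOIBB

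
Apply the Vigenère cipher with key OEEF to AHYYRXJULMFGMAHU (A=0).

Repeat the key across the message: OEEFOEEFOEEFOEEF
A(0)+O(14): 14 → O
H(7)+E(4): 11 → L
Y(24)+E(4): 28≡2 → C
Y(24)+F(5): 29≡3 → D
R(17)+O(14): 31≡5 → F
X(23)+E(4): 27≡1 → B
J(9)+E(4): 13 → N
U(20)+F(5): 25 → Z
L(11)+O(14): 25 → Z
M(12)+E(4): 16 → Q
F(5)+E(4): 9 → J
G(6)+F(5): 11 → L
M(12)+O(14): 26≡0 → A
A(0)+E(4): 4 → E
H(7)+E(4): 11 → L
U(20)+F(5): 25 → Z

OLCDFBNZZQJLAELZ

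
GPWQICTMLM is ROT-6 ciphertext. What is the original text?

AJQKCWNGFG

G(6): 6−6=0 → A
P(15): 15−6=9 → J
W(22): 22−6=16 → Q
Q(16): 16−6=10 → K
I(8): 8−6=2 → C
C(2): 2−6=-4≡22 → W
T(19): 19−6=13 → N
M(12): 12−6=6 → G
L(11): 11−6=5 → F
M(12): 12−6=6 → G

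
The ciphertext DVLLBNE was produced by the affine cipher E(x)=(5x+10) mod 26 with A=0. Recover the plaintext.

The inverse of 5 mod 26 is 21, since 5·21=105≡1. Apply D(y)=21·(y−10) mod 26:
D(3): 21·(3−10)=-147≡9 → J
V(21): 21·(21−10)=231≡23 → X
L(11): 21·(11−10)=21 → V
L(11): 21·(11−10)=21 → V
B(1): 21·(1−10)=-189≡19 → T
N(13): 21·(13−10)=63≡11 → L
E(4): 21·(4−10)=-126≡4 → E

JXVVTLE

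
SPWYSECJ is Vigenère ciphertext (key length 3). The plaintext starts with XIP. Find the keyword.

Subtract each crib letter from the matching ciphertext letter (mod 26):
S(18)−X(23)=-5≡21 → V
P(15)−I(8)=7 → H
W(22)−P(15)=7 → H

VHH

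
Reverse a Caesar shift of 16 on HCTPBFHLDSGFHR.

RMDZLPRVNCQPRB

H(7): 7−16=-9≡17 → R
C(2): 2−16=-14≡12 → M
T(19): 19−16=3 → D
P(15): 15−16=-1≡25 → Z
B(1): 1−16=-15≡11 → L
F(5): 5−16=-11≡15 → P
H(7): 7−16=-9≡17 → R
L(11): 11−16=-5≡21 → V
D(3): 3−16=-13≡13 → N
S(18): 18−16=2 → C
G(6): 6−16=-10≡16 → Q
F(5): 5−16=-11≡15 → P
H(7): 7−16=-9≡17 → R
R(17): 17−16=1 → B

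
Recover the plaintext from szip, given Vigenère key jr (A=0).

Repeat the key across the ciphertext: jrjr
s(18)−j(9): 9 → j
z(25)−r(17): 8 → i
i(8)−j(9): -1≡25 → z
p(15)−r(17): -2≡24 → y

jizy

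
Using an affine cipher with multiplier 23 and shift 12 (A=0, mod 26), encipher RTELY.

NHAFS

R(17): 23·17+12=403≡13 → N
T(19): 23·19+12=449≡7 → H
E(4): 23·4+12=104≡0 → A
L(11): 23·11+12=265≡5 → F
Y(24): 23·24+12=564≡18 → S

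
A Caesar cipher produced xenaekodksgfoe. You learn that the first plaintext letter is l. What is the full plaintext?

lsbosycrygutcs

From the crib: x(23)−l(11)=12, so the shift is 12.
Subtract 12 from each ciphertext letter:
x(23): 23−12=11 → l
e(4): 4−12=-8≡18 → s
n(13): 13−12=1 → b
a(0): 0−12=-12≡14 → o
e(4): 4−12=-8≡18 → s
k(10): 10−12=-2≡24 → y
o(14): 14−12=2 → c
d(3): 3−12=-9≡17 → r
k(10): 10−12=-2≡24 → y
s(18): 18−12=6 → g
g(6): 6−12=-6≡20 → u
f(5): 5−12=-7≡19 → t
o(14): 14−12=2 → c
e(4): 4−12=-8≡18 → s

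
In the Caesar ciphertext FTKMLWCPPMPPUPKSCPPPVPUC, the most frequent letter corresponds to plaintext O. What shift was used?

The most frequent ciphertext letter is P (appears 9 times).
P is position 15; O is position 14.
Shift = 1.

1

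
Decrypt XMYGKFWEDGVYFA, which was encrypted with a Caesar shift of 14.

JYKSWRIQPSHKRM

X(23): 23−14=9 → J
M(12): 12−14=-2≡24 → Y
Y(24): 24−14=10 → K
G(6): 6−14=-8≡18 → S
K(10): 10−14=-4≡22 → W
F(5): 5−14=-9≡17 → R
W(22): 22−14=8 → I
E(4): 4−14=-10≡16 → Q
D(3): 3−14=-11≡15 → P
G(6): 6−14=-8≡18 → S
V(21): 21−14=7 → H
Y(24): 24−14=10 → K
F(5): 5−14=-9≡17 → R
A(0): 0−14=-14≡12 → M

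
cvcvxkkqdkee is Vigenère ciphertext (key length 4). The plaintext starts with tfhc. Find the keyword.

Subtract each crib letter from the matching ciphertext letter (mod 26):
c(2)−t(19)=-17≡9 → j
v(21)−f(5)=16 → q
c(2)−h(7)=-5≡21 → v
v(21)−c(2)=19 → t

jqvt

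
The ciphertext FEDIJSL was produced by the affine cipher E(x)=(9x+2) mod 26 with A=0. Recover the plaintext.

The inverse of 9 mod 26 is 3, since 9·3=27≡1. Apply D(y)=3·(y−2) mod 26:
F(5): 3·(5−2)=9 → J
E(4): 3·(4−2)=6 → G
D(3): 3·(3−2)=3 → D
I(8): 3·(8−2)=18 → S
J(9): 3·(9−2)=21 → V
S(18): 3·(18−2)=48≡22 → W
L(11): 3·(11−2)=27≡1 → B

JGDSVWB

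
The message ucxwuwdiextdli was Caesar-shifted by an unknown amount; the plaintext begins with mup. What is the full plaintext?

mupomovawplvda

From the crib: u(20)−m(12)=8, so the shift is 8.
Subtract 8 from each ciphertext letter:
u(20): 20−8=12 → m
c(2): 2−8=-6≡20 → u
x(23): 23−8=15 → p
w(22): 22−8=14 → o
u(20): 20−8=12 → m
w(22): 22−8=14 → o
d(3): 3−8=-5≡21 → v
i(8): 8−8=0 → a
e(4): 4−8=-4≡22 → w
x(23): 23−8=15 → p
t(19): 19−8=11 → l
d(3): 3−8=-5≡21 → v
l(11): 11−8=3 → d
i(8): 8−8=0 → a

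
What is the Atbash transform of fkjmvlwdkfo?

upqneodwpul

f(5) → u(20)
k(10) → p(15)
j(9) → q(16)
m(12) → n(13)
v(21) → e(4)
l(11) → o(14)
w(22) → d(3)
d(3) → w(22)
k(10) → p(15)
f(5) → u(20)
o(14) → l(11)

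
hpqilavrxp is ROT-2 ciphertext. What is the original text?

fnogjytpvn

h(7): 7−2=5 → f
p(15): 15−2=13 → n
q(16): 16−2=14 → o
i(8): 8−2=6 → g
l(11): 11−2=9 → j
a(0): 0−2=-2≡24 → y
v(21): 21−2=19 → t
r(17): 17−2=15 → p
x(23): 23−2=21 → v
p(15): 15−2=13 → n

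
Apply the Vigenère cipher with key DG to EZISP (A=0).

Repeat the key across the message: DGDGD
E(4)+D(3): 7 → H
Z(25)+G(6): 31≡5 → F
I(8)+D(3): 11 → L
S(18)+G(6): 24 → Y
P(15)+D(3): 18 → S

HFLYS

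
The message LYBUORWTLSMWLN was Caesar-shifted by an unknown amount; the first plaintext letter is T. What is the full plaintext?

From the crib: L(11)−T(19)=-8≡18, so the shift is 18.
Subtract 18 from each ciphertext letter:
L(11): 11−18=-7≡19 → T
Y(24): 24−18=6 → G
B(1): 1−18=-17≡9 → J
U(20): 20−18=2 → C
O(14): 14−18=-4≡22 → W
R(17): 17−18=-1≡25 → Z
W(22): 22−18=4 → E
T(19): 19−18=1 → B
L(11): 11−18=-7≡19 → T
S(18): 18−18=0 → A
M(12): 12−18=-6≡20 → U
W(22): 22−18=4 → E
L(11): 11−18=-7≡19 → T
N(13): 13−18=-5≡21 → V

TGJCWZEBTAUETV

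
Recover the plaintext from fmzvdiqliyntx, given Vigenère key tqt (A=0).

Repeat the key across the ciphertext: tqttqttqttqtt
f(5)−t(19): -14≡12 → m
m(12)−q(16): -4≡22 → w
z(25)−t(19): 6 → g
v(21)−t(19): 2 → c
d(3)−q(16): -13≡13 → n
i(8)−t(19): -11≡15 → p
q(16)−t(19): -3≡23 → x
l(11)−q(16): -5≡21 → v
i(8)−t(19): -11≡15 → p
y(24)−t(19): 5 → f
n(13)−q(16): -3≡23 → x
t(19)−t(19): 0 → a
x(23)−t(19): 4 → e

mwgcnpxvpfxae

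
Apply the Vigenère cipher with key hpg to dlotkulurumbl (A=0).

kauazasjxbbhs

Repeat the key across the message: hpghpghpghpgh
d(3)+h(7): 10 → k
l(11)+p(15): 26≡0 → a
o(14)+g(6): 20 → u
t(19)+h(7): 26≡0 → a
k(10)+p(15): 25 → z
u(20)+g(6): 26≡0 → a
l(11)+h(7): 18 → s
u(20)+p(15): 35≡9 → j
r(17)+g(6): 23 → x
u(20)+h(7): 27≡1 → b
m(12)+p(15): 27≡1 → b
b(1)+g(6): 7 → h
l(11)+h(7): 18 → s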